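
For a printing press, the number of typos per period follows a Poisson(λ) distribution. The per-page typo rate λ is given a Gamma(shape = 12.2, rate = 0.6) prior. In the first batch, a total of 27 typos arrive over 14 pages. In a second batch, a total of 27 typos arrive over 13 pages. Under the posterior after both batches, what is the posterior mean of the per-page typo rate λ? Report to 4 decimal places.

2.3986

With a Gamma(shape α, rate β) prior, the Poisson likelihood is conjugate: the posterior is Gamma(α + ΣXᵢ, β + n).
After batch 1: Gamma(α+S, β+n) = Gamma(12.2+27, 0.6+14) = Gamma(39.2, 14.6).
After batch 2: Gamma(α+S, β+n) = Gamma(39.2+27, 14.6+13) = Gamma(66.2, 27.6).
Posterior mean = α/β = 66.2/27.6 = 2.3986.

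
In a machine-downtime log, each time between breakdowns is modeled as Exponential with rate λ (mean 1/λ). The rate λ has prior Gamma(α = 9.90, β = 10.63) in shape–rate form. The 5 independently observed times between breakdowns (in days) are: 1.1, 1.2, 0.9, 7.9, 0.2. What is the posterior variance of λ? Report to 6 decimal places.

0.030982

With a Gamma(shape α, rate β) prior on the exponential rate λ, the posterior after n observations with total T = Σxᵢ is Gamma(α+n, β+T).
Sum of observations T = 11.3 days; n = 5.
Posterior: Gamma(9.90+5, 10.63+11.3) = Gamma(14.90, 21.93).
Var = α/β² = 0.030982.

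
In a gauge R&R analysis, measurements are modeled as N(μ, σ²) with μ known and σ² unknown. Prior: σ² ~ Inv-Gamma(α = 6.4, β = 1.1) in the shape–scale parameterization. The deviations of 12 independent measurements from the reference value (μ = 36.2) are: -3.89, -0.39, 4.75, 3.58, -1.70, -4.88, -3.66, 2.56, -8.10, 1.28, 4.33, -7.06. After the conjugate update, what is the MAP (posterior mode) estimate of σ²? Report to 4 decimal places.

With known mean μ and an Inverse-Gamma(α, β) prior on σ², the Normal likelihood is conjugate: posterior is Inv-Gamma(α + n/2, β + Σ(xᵢ−μ)²/2).
Σ(xᵢ−μ)² = (-3.89)² + (-0.39)² + (4.75)² + (3.58)² + (-1.70)² + (-4.88)² + (-3.66)² + (2.56)² + (-8.10)² + (1.28)² + (4.33)² + (-7.06)² = 233.1576.
Posterior: Inv-Gamma(6.4 + 12/2, 1.1 + 233.1576/2) = Inv-Gamma(12.40, 117.67880).
Mode = β/(α+1) = 117.67880/13.40 = 8.7820.

8.7820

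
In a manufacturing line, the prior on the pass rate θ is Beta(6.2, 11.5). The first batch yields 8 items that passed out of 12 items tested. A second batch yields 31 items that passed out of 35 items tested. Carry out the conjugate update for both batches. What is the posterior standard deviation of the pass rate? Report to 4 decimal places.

0.0566

The Beta prior is conjugate to a Binomial/Bernoulli likelihood; the update adds successes to α and failures to β.
After batch 1: Beta(6.2+8, 11.5+4) = Beta(14.2, 15.5).
After batch 2: Beta(14.2+31, 15.5+4) = Beta(45.2, 19.5).
Var = αβ/((α+β)²(α+β+1)) = 45.2·19.5/(64.7²·65.7) = 0.00320479; SD = √0.00320479 = 0.0566.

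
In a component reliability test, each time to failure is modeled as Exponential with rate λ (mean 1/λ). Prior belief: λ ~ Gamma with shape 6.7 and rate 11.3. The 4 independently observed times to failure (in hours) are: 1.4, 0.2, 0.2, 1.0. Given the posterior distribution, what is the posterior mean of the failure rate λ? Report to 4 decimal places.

With a Gamma(shape α, rate β) prior on the exponential rate λ, the posterior after n observations with total T = Σxᵢ is Gamma(α+n, β+T).
Sum of observations T = 2.8 hours; n = 4.
Posterior: Gamma(6.7+4, 11.3+2.8) = Gamma(10.7, 14.1).
Posterior mean of λ = α/β = 10.7/14.1 = 0.7589.

0.7589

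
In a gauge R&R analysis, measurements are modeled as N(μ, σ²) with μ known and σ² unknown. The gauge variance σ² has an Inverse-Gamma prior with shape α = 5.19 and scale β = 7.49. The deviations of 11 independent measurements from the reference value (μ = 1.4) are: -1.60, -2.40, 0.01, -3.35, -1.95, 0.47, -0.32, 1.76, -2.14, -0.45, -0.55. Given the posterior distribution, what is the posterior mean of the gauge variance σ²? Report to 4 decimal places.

2.4164

With known mean μ and an Inverse-Gamma(α, β) prior on σ², the Normal likelihood is conjugate: posterior is Inv-Gamma(α + n/2, β + Σ(xᵢ−μ)²/2).
Σ(xᵢ−μ)² = (-1.60)² + (-2.40)² + (0.01)² + (-3.35)² + (-1.95)² + (0.47)² + (-0.32)² + (1.76)² + (-2.14)² + (-0.45)² + (-0.55)² = 31.8506.
Posterior: Inv-Gamma(5.19 + 11/2, 7.49 + 31.8506/2) = Inv-Gamma(10.69, 23.41530).
E[σ²|data] = β/(α−1) = 23.41530/9.69 = 2.4164.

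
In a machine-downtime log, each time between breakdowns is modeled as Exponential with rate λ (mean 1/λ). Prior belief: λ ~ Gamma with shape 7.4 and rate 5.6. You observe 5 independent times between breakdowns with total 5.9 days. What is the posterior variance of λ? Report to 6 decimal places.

0.093762

With a Gamma(shape α, rate β) prior on the exponential rate λ, the posterior after n observations with total T = Σxᵢ is Gamma(α+n, β+T).
Posterior: Gamma(7.4+5, 5.6+5.9) = Gamma(12.4, 11.5).
Var = α/β² = 0.093762.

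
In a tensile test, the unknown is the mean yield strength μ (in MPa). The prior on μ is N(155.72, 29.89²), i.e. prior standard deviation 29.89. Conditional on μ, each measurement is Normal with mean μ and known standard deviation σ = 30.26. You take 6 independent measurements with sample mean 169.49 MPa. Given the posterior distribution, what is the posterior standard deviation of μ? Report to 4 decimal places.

11.4169

For Normal data with known variance σ², a Normal(μ₀, σ₀²) prior on μ is conjugate. Posterior precision = 1/σ₀² + n/σ²; posterior mean is the precision-weighted average of μ₀ and x̄.
σ₀² = 29.89² = 893.4121, σ² = 30.26² = 915.6676; σ² + n·σ₀² = 915.6676 + 6·893.4121 = 6276.1402.
Posterior precision = 1/σ₀² + n/σ² = 1/893.4121 + 6/915.6676 = (σ² + n·σ₀²)/(σ₀²σ²) = 6276.1402/(893.4121·915.6676); posterior variance σₙ² = σ₀²σ²/(σ² + n·σ₀²) = 893.4121·915.6676/6276.1402 = 130.345800.
Posterior SD = √σₙ² = √(893.4121·915.6676/6276.1402) = 11.4169.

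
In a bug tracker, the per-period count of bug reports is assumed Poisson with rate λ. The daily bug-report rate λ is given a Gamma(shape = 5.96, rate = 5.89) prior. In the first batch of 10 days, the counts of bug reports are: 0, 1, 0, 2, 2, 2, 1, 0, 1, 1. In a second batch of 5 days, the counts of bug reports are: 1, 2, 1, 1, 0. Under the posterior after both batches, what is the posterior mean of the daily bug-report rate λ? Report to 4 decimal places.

With a Gamma(shape α, rate β) prior, the Poisson likelihood is conjugate: the posterior is Gamma(α + ΣXᵢ, β + n).
Batch 1: sum of counts S = 10 over n = 10 days.
After batch 1: Gamma(α+S, β+n) = Gamma(5.96+10, 5.89+10) = Gamma(15.96, 15.89).
Batch 2: sum of counts S = 5 over n = 5 days.
After batch 2: Gamma(α+S, β+n) = Gamma(15.96+5, 15.89+5) = Gamma(20.96, 20.89).
Posterior mean = α/β = 20.96/20.89 = 1.0034.

1.0034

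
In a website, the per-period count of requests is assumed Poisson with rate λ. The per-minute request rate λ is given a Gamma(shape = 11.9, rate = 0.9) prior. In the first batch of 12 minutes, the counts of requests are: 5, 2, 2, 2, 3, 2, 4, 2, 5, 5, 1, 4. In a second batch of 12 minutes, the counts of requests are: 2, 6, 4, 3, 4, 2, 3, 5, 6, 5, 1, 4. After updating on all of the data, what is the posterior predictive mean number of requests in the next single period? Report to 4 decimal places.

3.7711

With a Gamma(shape α, rate β) prior, the Poisson likelihood is conjugate: the posterior is Gamma(α + ΣXᵢ, β + n).
Batch 1: sum of counts S = 37 over n = 12 minutes.
After batch 1: Gamma(α+S, β+n) = Gamma(11.9+37, 0.9+12) = Gamma(48.9, 12.9).
Batch 2: sum of counts S = 45 over n = 12 minutes.
After batch 2: Gamma(α+S, β+n) = Gamma(48.9+45, 12.9+12) = Gamma(93.9, 24.9).
The predictive distribution for one future period is NegBinom with mean α/β = 3.7711.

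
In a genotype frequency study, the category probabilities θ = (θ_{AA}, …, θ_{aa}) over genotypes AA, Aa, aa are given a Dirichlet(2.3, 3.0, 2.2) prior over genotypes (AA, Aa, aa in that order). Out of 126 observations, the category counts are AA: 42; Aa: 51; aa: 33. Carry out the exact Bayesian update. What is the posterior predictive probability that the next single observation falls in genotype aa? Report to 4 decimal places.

The Dirichlet prior is conjugate to the Multinomial likelihood: each posterior αⱼ = prior αⱼ + observed count nⱼ.
Posterior concentration: (44.3, 54.0, 35.2), total = 133.5.
P(next = aa | data) = α_{aa}/Σα = 0.2637.

0.2637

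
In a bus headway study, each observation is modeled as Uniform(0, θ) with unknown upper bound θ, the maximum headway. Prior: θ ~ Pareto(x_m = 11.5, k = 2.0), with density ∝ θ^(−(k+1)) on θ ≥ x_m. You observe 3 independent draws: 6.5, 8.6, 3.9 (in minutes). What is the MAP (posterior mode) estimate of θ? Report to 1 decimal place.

A Pareto(scale x_m, shape k) prior on the upper bound θ of Uniform(0, θ) is conjugate: posterior is Pareto(max(x_m, max xᵢ), k + n).
Sample maximum = 8.6; prior scale x_m = 11.5 → posterior scale = max = 11.5.
Posterior shape = 2.0 + 3 = 5.0.
The Pareto density is decreasing on [x_m, ∞), so the mode is x_m = 11.5.

11.5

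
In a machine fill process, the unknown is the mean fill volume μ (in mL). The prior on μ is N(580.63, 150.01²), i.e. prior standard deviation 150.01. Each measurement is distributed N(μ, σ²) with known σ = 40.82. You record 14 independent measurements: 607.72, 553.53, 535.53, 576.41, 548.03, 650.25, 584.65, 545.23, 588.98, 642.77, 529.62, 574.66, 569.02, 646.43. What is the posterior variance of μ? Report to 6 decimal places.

For Normal data with known variance σ², a Normal(μ₀, σ₀²) prior on μ is conjugate. Posterior precision = 1/σ₀² + n/σ²; posterior mean is the precision-weighted average of μ₀ and x̄.
σ₀² = 150.01² = 22503.0001, σ² = 40.82² = 1666.2724; σ² + n·σ₀² = 1666.2724 + 14·22503.0001 = 316708.2738.
Posterior precision = 1/σ₀² + n/σ² = 1/22503.0001 + 14/1666.2724 = (σ² + n·σ₀²)/(σ₀²σ²) = 316708.2738/(22503.0001·1666.2724); posterior variance σₙ² = σ₀²σ²/(σ² + n·σ₀²) = 22503.0001·1666.2724/316708.2738 = 118.393269.

118.393269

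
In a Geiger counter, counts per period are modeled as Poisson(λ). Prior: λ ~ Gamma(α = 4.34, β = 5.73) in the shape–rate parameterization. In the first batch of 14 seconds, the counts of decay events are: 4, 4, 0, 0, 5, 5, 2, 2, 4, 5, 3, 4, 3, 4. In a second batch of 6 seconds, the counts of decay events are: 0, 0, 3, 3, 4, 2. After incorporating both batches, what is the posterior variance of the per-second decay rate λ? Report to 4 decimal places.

With a Gamma(shape α, rate β) prior, the Poisson likelihood is conjugate: the posterior is Gamma(α + ΣXᵢ, β + n).
Batch 1: sum of counts S = 45 over n = 14 seconds.
After batch 1: Gamma(α+S, β+n) = Gamma(4.34+45, 5.73+14) = Gamma(49.34, 19.73).
Batch 2: sum of counts S = 12 over n = 6 seconds.
After batch 2: Gamma(α+S, β+n) = Gamma(49.34+12, 19.73+6) = Gamma(61.34, 25.73).
Var = α/β² = 61.34/25.73² = 0.0927.

0.0927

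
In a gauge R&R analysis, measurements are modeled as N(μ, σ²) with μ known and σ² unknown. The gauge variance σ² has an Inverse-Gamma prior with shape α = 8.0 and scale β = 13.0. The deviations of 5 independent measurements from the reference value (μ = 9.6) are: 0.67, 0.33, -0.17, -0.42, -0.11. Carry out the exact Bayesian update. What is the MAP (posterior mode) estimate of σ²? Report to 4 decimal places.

With known mean μ and an Inverse-Gamma(α, β) prior on σ², the Normal likelihood is conjugate: posterior is Inv-Gamma(α + n/2, β + Σ(xᵢ−μ)²/2).
Σ(xᵢ−μ)² = (0.67)² + (0.33)² + (-0.17)² + (-0.42)² + (-0.11)² = 0.7752.
Posterior: Inv-Gamma(8.0 + 5/2, 13.0 + 0.7752/2) = Inv-Gamma(10.50, 13.38760).
Mode = β/(α+1) = 13.38760/11.50 = 1.1641.

1.1641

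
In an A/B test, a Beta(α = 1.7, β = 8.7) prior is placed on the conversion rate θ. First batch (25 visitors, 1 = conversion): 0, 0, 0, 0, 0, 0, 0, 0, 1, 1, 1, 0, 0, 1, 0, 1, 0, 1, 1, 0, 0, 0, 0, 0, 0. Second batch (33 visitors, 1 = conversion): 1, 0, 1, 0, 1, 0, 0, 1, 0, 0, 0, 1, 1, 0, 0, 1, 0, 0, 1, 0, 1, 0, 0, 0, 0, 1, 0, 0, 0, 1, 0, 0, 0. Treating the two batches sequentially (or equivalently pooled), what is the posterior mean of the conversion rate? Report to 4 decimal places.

0.2880

The Beta prior is conjugate to a Binomial/Bernoulli likelihood; the update adds successes to α and failures to β.
After batch 1: Beta(1.7+7, 8.7+18) = Beta(8.7, 26.7).
After batch 2: Beta(8.7+11, 26.7+22) = Beta(19.7, 48.7).
Posterior mean = α/(α+β) = 19.7/68.4 = 0.2880.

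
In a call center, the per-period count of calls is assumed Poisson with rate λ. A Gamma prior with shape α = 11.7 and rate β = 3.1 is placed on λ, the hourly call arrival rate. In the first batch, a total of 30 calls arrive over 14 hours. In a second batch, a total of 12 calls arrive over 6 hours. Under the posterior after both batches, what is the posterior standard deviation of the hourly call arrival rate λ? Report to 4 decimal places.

0.3172

With a Gamma(shape α, rate β) prior, the Poisson likelihood is conjugate: the posterior is Gamma(α + ΣXᵢ, β + n).
After batch 1: Gamma(α+S, β+n) = Gamma(11.7+30, 3.1+14) = Gamma(41.7, 17.1).
After batch 2: Gamma(α+S, β+n) = Gamma(41.7+12, 17.1+6) = Gamma(53.7, 23.1).
SD = √α/β = √53.7/23.1 = 0.3172.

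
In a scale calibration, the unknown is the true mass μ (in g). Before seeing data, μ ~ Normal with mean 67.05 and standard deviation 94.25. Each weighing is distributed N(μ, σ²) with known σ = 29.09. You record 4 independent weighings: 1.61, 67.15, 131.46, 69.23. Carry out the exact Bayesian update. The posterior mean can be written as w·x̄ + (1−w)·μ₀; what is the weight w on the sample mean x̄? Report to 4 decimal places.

0.9767

For Normal data with known variance σ², a Normal(μ₀, σ₀²) prior on μ is conjugate. Posterior precision = 1/σ₀² + n/σ²; posterior mean is the precision-weighted average of μ₀ and x̄.
σ₀² = 94.25² = 8883.0625, σ² = 29.09² = 846.2281. Prior precision 1/σ₀² = 1/8883.0625; data precision n/σ² = 4/846.2281.
w = (n/σ²)/(1/σ₀² + n/σ²) = n·σ₀²/(σ² + n·σ₀²) = 4·8883.0625/(846.2281 + 4·8883.0625) = 35532.25/36378.4781 = 0.9767.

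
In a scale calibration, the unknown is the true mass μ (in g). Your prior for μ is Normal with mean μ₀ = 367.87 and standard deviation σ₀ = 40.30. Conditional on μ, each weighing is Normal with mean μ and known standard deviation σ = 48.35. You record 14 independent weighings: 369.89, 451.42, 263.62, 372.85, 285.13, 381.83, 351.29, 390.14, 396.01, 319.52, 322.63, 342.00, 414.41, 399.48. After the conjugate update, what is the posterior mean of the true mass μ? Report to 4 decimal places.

For Normal data with known variance σ², a Normal(μ₀, σ₀²) prior on μ is conjugate. Posterior precision = 1/σ₀² + n/σ²; posterior mean is the precision-weighted average of μ₀ and x̄.
Σxᵢ = 369.89 + 451.42 + 263.62 + 372.85 + 285.13 + 381.83 + 351.29 + 390.14 + 396.01 + 319.52 + 322.63 + 342.00 + 414.41 + 399.48 = 5060.22, so n·x̄ = 5060.22.
σ₀² = 40.30² = 1624.09, σ² = 48.35² = 2337.7225; σ² + n·σ₀² = 2337.7225 + 14·1624.09 = 25074.9825.
Posterior mean = (μ₀/σ₀² + n·x̄/σ²)/(1/σ₀² + n/σ²) = (σ²·μ₀ + σ₀²·n·x̄)/(σ² + n·σ₀²) = (2337.7225·367.87 + 1624.09·5060.22)/25074.9825 = 9078230.675875/25074.9825 = 362.0434.

362.0434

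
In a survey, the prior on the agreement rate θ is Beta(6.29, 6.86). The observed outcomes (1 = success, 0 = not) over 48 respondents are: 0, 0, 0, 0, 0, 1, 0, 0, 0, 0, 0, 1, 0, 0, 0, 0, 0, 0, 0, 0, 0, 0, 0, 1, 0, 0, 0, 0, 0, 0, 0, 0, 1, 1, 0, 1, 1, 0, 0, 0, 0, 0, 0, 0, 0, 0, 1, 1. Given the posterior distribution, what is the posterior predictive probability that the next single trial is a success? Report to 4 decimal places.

The Beta prior is conjugate to a Binomial/Bernoulli likelihood; the update adds successes to α and failures to β.
Posterior: Beta(α+k, β+n−k) = Beta(6.29+9, 6.86+39) = Beta(15.29, 45.86).
For a single future Bernoulli trial, P(success | data) = α/(α+β) = 0.2500.

0.2500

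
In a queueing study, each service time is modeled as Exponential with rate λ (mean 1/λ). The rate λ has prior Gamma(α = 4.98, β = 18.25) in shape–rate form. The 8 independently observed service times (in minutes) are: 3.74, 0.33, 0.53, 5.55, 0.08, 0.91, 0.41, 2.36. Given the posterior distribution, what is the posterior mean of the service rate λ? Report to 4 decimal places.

0.4036

With a Gamma(shape α, rate β) prior on the exponential rate λ, the posterior after n observations with total T = Σxᵢ is Gamma(α+n, β+T).
Sum of observations T = 13.91 minutes; n = 8.
Posterior: Gamma(4.98+8, 18.25+13.91) = Gamma(12.98, 32.16).
Posterior mean of λ = α/β = 12.98/32.16 = 0.4036.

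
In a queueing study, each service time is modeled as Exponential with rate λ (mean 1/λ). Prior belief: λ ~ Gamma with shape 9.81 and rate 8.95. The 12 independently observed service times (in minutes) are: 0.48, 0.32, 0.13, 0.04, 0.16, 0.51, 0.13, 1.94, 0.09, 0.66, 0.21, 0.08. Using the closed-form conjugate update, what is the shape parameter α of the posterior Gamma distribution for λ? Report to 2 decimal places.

With a Gamma(shape α, rate β) prior on the exponential rate λ, the posterior after n observations with total T = Σxᵢ is Gamma(α+n, β+T).
Sum of observations T = 4.75 minutes; n = 12.
Posterior: Gamma(9.81+12, 8.95+4.75) = Gamma(21.81, 13.70).
Posterior α = 21.81.

21.81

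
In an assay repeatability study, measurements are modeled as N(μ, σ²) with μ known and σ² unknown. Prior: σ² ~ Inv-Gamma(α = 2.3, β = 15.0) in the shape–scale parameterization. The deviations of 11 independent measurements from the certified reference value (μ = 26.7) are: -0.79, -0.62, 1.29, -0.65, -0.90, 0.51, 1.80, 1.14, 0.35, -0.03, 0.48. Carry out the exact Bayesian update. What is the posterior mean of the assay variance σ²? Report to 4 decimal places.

2.8720

With known mean μ and an Inverse-Gamma(α, β) prior on σ², the Normal likelihood is conjugate: posterior is Inv-Gamma(α + n/2, β + Σ(xᵢ−μ)²/2).
Σ(xᵢ−μ)² = (-0.79)² + (-0.62)² + (1.29)² + (-0.65)² + (-0.90)² + (0.51)² + (1.80)² + (1.14)² + (0.35)² + (-0.03)² + (0.48)² = 9.0586.
Posterior: Inv-Gamma(2.3 + 11/2, 15.0 + 9.0586/2) = Inv-Gamma(7.80, 19.52930).
E[σ²|data] = β/(α−1) = 19.52930/6.80 = 2.8720.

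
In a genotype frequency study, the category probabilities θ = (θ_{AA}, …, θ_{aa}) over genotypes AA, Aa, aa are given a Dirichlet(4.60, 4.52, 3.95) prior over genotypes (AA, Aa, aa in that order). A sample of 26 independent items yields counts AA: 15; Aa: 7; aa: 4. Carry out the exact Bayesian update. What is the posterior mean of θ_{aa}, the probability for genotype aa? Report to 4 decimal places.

The Dirichlet prior is conjugate to the Multinomial likelihood: each posterior αⱼ = prior αⱼ + observed count nⱼ.
Posterior concentration: (19.60, 11.52, 7.95), total = 39.07.
E[θ_{aa}|data] = α_{aa}/Σα = 7.95/39.07 = 0.2035.

0.2035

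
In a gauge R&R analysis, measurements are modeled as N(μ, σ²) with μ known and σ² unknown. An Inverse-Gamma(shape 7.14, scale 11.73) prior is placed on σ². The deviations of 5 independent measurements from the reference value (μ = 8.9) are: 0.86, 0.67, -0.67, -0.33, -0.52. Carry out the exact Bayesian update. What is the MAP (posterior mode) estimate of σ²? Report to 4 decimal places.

With known mean μ and an Inverse-Gamma(α, β) prior on σ², the Normal likelihood is conjugate: posterior is Inv-Gamma(α + n/2, β + Σ(xᵢ−μ)²/2).
Σ(xᵢ−μ)² = (0.86)² + (0.67)² + (-0.67)² + (-0.33)² + (-0.52)² = 2.0167.
Posterior: Inv-Gamma(7.14 + 5/2, 11.73 + 2.0167/2) = Inv-Gamma(9.64, 12.73835).
Mode = β/(α+1) = 12.73835/10.64 = 1.1972.

1.1972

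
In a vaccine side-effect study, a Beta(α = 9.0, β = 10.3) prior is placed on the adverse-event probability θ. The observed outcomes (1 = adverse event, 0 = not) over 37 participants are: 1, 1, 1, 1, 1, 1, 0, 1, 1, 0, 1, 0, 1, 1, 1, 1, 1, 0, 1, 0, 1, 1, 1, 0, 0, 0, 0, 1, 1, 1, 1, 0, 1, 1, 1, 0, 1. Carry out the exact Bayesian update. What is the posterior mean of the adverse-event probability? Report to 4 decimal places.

The Beta prior is conjugate to a Binomial/Bernoulli likelihood; the update adds successes to α and failures to β.
Posterior: Beta(α+k, β+n−k) = Beta(9.0+26, 10.3+11) = Beta(35.0, 21.3).
Posterior mean = α/(α+β) = 35.0/56.3 = 0.6217.

0.6217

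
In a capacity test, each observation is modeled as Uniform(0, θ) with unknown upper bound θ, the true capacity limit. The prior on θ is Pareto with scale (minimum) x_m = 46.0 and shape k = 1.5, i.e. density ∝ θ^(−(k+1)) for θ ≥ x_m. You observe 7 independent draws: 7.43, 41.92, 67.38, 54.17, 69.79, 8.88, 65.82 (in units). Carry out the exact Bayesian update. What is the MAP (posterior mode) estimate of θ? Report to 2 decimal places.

A Pareto(scale x_m, shape k) prior on the upper bound θ of Uniform(0, θ) is conjugate: posterior is Pareto(max(x_m, max xᵢ), k + n).
Sample maximum = 69.79; prior scale x_m = 46.0 → posterior scale = max = 69.79.
Posterior shape = 1.5 + 7 = 8.5.
The Pareto density is decreasing on [x_m, ∞), so the mode is x_m = 69.79.

69.79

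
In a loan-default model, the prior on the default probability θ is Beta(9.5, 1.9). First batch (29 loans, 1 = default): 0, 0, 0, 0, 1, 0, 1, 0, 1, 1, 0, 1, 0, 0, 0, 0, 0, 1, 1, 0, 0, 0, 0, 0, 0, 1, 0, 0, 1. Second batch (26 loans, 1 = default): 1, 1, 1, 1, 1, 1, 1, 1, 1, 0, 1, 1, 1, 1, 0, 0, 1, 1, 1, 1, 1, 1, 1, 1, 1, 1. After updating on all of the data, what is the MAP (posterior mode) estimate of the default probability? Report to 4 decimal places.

The Beta prior is conjugate to a Binomial/Bernoulli likelihood; the update adds successes to α and failures to β.
After batch 1: Beta(9.5+9, 1.9+20) = Beta(18.5, 21.9).
After batch 2: Beta(18.5+23, 21.9+3) = Beta(41.5, 24.9).
Mode of Beta(a,b) for a,b>1 is (a−1)/(a+b−2) = 40.5/64.4 = 0.6289.

0.6289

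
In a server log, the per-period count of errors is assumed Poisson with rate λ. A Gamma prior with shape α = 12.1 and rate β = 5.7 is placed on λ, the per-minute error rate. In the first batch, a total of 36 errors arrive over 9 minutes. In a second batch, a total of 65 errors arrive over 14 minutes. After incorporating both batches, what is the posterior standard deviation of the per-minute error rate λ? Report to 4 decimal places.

0.3706

With a Gamma(shape α, rate β) prior, the Poisson likelihood is conjugate: the posterior is Gamma(α + ΣXᵢ, β + n).
After batch 1: Gamma(α+S, β+n) = Gamma(12.1+36, 5.7+9) = Gamma(48.1, 14.7).
After batch 2: Gamma(α+S, β+n) = Gamma(48.1+65, 14.7+14) = Gamma(113.1, 28.7).
SD = √α/β = √113.1/28.7 = 0.3706.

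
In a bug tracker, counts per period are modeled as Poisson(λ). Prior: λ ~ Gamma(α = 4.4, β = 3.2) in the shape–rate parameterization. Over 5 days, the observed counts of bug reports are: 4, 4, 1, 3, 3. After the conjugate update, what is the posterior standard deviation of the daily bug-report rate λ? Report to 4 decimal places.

0.5371

With a Gamma(shape α, rate β) prior, the Poisson likelihood is conjugate: the posterior is Gamma(α + ΣXᵢ, β + n).
Sum of counts S = 15 over n = 5 days.
Posterior: Gamma(α+S, β+n) = Gamma(4.4+15, 3.2+5) = Gamma(19.4, 8.2).
SD = √α/β = √19.4/8.2 = 0.5371.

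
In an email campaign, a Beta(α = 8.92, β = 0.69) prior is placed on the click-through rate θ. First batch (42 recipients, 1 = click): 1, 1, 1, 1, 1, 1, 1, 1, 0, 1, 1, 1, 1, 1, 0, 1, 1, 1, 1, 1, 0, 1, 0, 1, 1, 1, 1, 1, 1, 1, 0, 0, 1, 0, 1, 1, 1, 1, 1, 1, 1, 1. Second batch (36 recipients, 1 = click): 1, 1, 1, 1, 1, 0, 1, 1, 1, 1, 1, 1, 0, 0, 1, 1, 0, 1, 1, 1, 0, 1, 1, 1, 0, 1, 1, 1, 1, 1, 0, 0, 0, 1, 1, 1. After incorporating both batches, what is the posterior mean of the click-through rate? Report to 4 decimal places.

0.8095

The Beta prior is conjugate to a Binomial/Bernoulli likelihood; the update adds successes to α and failures to β.
After batch 1: Beta(8.92+35, 0.69+7) = Beta(43.92, 7.69).
After batch 2: Beta(43.92+27, 7.69+9) = Beta(70.92, 16.69).
Posterior mean = α/(α+β) = 70.92/87.61 = 0.8095.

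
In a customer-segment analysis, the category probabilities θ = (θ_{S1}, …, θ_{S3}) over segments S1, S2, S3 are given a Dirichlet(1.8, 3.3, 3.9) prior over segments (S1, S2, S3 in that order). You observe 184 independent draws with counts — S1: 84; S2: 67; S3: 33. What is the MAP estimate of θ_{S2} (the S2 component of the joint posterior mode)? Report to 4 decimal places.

0.3647

The Dirichlet prior is conjugate to the Multinomial likelihood: each posterior αⱼ = prior αⱼ + observed count nⱼ.
Posterior concentration: (85.8, 70.3, 36.9), total = 193.0.
Joint mode component: (α_{S2}−1)/(Σα−K) = 69.3/190.0 = 0.3647.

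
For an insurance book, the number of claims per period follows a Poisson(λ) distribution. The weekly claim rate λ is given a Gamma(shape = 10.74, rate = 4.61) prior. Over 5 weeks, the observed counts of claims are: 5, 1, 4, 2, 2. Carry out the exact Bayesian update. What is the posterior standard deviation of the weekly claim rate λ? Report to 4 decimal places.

0.5176

With a Gamma(shape α, rate β) prior, the Poisson likelihood is conjugate: the posterior is Gamma(α + ΣXᵢ, β + n).
Sum of counts S = 14 over n = 5 weeks.
Posterior: Gamma(α+S, β+n) = Gamma(10.74+14, 4.61+5) = Gamma(24.74, 9.61).
SD = √α/β = √24.74/9.61 = 0.5176.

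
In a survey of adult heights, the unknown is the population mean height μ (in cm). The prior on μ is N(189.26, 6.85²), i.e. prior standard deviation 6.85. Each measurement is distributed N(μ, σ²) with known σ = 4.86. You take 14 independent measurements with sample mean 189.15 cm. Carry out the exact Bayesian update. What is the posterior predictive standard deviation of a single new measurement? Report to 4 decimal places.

5.0248

For Normal data with known variance σ², a Normal(μ₀, σ₀²) prior on μ is conjugate. Posterior precision = 1/σ₀² + n/σ²; posterior mean is the precision-weighted average of μ₀ and x̄.
σ₀² = 6.85² = 46.9225, σ² = 4.86² = 23.6196; σ² + n·σ₀² = 23.6196 + 14·46.9225 = 680.5346.
Posterior precision = 1/σ₀² + n/σ² = 1/46.9225 + 14/23.6196 = (σ² + n·σ₀²)/(σ₀²σ²) = 680.5346/(46.9225·23.6196); posterior variance σₙ² = σ₀²σ²/(σ² + n·σ₀²) = 46.9225·23.6196/680.5346 = 1.628559.
Predictive variance for one new observation = σₙ² + σ² = 46.9225·23.6196/680.5346 + 23.6196 = σ²·(σ₀² + 680.5346)/680.5346 = 23.6196·727.4571/680.5346 = 25.248159; SD = √(23.6196·727.4571/680.5346) = 5.0248.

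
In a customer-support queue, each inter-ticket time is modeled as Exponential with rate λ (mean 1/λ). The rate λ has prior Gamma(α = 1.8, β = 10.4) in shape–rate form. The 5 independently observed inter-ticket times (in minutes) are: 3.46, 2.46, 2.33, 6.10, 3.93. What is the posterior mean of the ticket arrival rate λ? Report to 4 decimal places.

0.2371

With a Gamma(shape α, rate β) prior on the exponential rate λ, the posterior after n observations with total T = Σxᵢ is Gamma(α+n, β+T).
Sum of observations T = 18.28 minutes; n = 5.
Posterior: Gamma(1.8+5, 10.4+18.28) = Gamma(6.8, 28.68).
Posterior mean of λ = α/β = 6.8/28.68 = 0.2371.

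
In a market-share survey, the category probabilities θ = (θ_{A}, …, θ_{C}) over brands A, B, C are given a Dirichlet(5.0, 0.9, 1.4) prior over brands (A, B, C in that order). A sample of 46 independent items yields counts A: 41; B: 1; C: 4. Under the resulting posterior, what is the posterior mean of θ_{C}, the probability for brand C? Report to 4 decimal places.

0.1013

The Dirichlet prior is conjugate to the Multinomial likelihood: each posterior αⱼ = prior αⱼ + observed count nⱼ.
Posterior concentration: (46.0, 1.9, 5.4), total = 53.3.
E[θ_{C}|data] = α_{C}/Σα = 5.4/53.3 = 0.1013.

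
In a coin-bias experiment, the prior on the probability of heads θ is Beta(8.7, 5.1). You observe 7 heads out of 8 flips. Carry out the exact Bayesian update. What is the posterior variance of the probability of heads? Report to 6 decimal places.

The Beta prior is conjugate to a Binomial/Bernoulli likelihood; the update adds successes to α and failures to β.
Posterior: Beta(α+k, β+n−k) = Beta(8.7+7, 5.1+1) = Beta(15.7, 6.1).
Var = αβ/((α+β)²(α+β+1)) = 15.7·6.1/(21.8²·22.8) = 0.008839.

0.008839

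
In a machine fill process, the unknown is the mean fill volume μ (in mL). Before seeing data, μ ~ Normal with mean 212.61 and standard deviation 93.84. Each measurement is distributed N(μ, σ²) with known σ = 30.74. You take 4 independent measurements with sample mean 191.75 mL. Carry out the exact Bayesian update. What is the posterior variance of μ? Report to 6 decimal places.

For Normal data with known variance σ², a Normal(μ₀, σ₀²) prior on μ is conjugate. Posterior precision = 1/σ₀² + n/σ²; posterior mean is the precision-weighted average of μ₀ and x̄.
σ₀² = 93.84² = 8805.9456, σ² = 30.74² = 944.9476; σ² + n·σ₀² = 944.9476 + 4·8805.9456 = 36168.73.
Posterior precision = 1/σ₀² + n/σ² = 1/8805.9456 + 4/944.9476 = (σ² + n·σ₀²)/(σ₀²σ²) = 36168.73/(8805.9456·944.9476); posterior variance σₙ² = σ₀²σ²/(σ² + n·σ₀²) = 8805.9456·944.9476/36168.73 = 230.064953.

230.064953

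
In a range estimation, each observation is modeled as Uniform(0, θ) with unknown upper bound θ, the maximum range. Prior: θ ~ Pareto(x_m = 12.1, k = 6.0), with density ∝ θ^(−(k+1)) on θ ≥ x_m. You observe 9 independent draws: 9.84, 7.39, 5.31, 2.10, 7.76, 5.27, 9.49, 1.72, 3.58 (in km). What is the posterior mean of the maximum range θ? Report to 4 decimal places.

12.9643

A Pareto(scale x_m, shape k) prior on the upper bound θ of Uniform(0, θ) is conjugate: posterior is Pareto(max(x_m, max xᵢ), k + n).
Sample maximum = 9.84; prior scale x_m = 12.1 → posterior scale = max = 12.10.
Posterior shape = 6.0 + 9 = 15.0.
E[θ|data] = k·x_m/(k−1) = 15.0·12.10/14.0 = 12.9643.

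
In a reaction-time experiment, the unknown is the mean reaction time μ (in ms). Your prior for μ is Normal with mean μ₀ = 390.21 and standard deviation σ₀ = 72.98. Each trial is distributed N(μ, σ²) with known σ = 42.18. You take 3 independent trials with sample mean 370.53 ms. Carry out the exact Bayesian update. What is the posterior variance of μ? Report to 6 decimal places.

For Normal data with known variance σ², a Normal(μ₀, σ₀²) prior on μ is conjugate. Posterior precision = 1/σ₀² + n/σ²; posterior mean is the precision-weighted average of μ₀ and x̄.
σ₀² = 72.98² = 5326.0804, σ² = 42.18² = 1779.1524; σ² + n·σ₀² = 1779.1524 + 3·5326.0804 = 17757.3936.
Posterior precision = 1/σ₀² + n/σ² = 1/5326.0804 + 3/1779.1524 = (σ² + n·σ₀²)/(σ₀²σ²) = 17757.3936/(5326.0804·1779.1524); posterior variance σₙ² = σ₀²σ²/(σ² + n·σ₀²) = 5326.0804·1779.1524/17757.3936 = 533.631733.

533.631733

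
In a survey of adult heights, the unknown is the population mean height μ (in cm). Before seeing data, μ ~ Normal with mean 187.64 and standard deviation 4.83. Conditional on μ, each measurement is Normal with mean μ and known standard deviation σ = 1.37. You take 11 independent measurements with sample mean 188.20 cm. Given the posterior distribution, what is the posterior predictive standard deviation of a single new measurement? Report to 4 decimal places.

1.4305

For Normal data with known variance σ², a Normal(μ₀, σ₀²) prior on μ is conjugate. Posterior precision = 1/σ₀² + n/σ²; posterior mean is the precision-weighted average of μ₀ and x̄.
σ₀² = 4.83² = 23.3289, σ² = 1.37² = 1.8769; σ² + n·σ₀² = 1.8769 + 11·23.3289 = 258.4948.
Posterior precision = 1/σ₀² + n/σ² = 1/23.3289 + 11/1.8769 = (σ² + n·σ₀²)/(σ₀²σ²) = 258.4948/(23.3289·1.8769); posterior variance σₙ² = σ₀²σ²/(σ² + n·σ₀²) = 23.3289·1.8769/258.4948 = 0.169388.
Predictive variance for one new observation = σₙ² + σ² = 23.3289·1.8769/258.4948 + 1.8769 = σ²·(σ₀² + 258.4948)/258.4948 = 1.8769·281.8237/258.4948 = 2.046288; SD = √(1.8769·281.8237/258.4948) = 1.4305.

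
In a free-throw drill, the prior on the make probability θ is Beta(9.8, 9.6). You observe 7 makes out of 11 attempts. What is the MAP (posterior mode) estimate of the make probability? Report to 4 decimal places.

0.5563

The Beta prior is conjugate to a Binomial/Bernoulli likelihood; the update adds successes to α and failures to β.
Posterior: Beta(α+k, β+n−k) = Beta(9.8+7, 9.6+4) = Beta(16.8, 13.6).
Mode of Beta(a,b) for a,b>1 is (a−1)/(a+b−2) = 15.8/28.4 = 0.5563.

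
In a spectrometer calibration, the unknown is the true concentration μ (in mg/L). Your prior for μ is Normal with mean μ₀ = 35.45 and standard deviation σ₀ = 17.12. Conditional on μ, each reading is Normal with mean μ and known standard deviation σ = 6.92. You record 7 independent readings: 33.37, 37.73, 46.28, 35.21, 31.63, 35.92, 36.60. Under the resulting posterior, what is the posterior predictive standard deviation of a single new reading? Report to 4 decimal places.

For Normal data with known variance σ², a Normal(μ₀, σ₀²) prior on μ is conjugate. Posterior precision = 1/σ₀² + n/σ²; posterior mean is the precision-weighted average of μ₀ and x̄.
σ₀² = 17.12² = 293.0944, σ² = 6.92² = 47.8864; σ² + n·σ₀² = 47.8864 + 7·293.0944 = 2099.5472.
Posterior precision = 1/σ₀² + n/σ² = 1/293.0944 + 7/47.8864 = (σ² + n·σ₀²)/(σ₀²σ²) = 2099.5472/(293.0944·47.8864); posterior variance σₙ² = σ₀²σ²/(σ² + n·σ₀²) = 293.0944·47.8864/2099.5472 = 6.684887.
Predictive variance for one new observation = σₙ² + σ² = 293.0944·47.8864/2099.5472 + 47.8864 = σ²·(σ₀² + 2099.5472)/2099.5472 = 47.8864·2392.6416/2099.5472 = 54.571287; SD = √(47.8864·2392.6416/2099.5472) = 7.3872.

7.3872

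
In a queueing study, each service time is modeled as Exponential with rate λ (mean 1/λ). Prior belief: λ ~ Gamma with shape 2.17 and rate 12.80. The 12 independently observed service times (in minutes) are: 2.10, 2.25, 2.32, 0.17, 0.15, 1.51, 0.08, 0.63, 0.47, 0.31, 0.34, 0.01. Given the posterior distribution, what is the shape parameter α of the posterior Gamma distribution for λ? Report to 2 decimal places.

With a Gamma(shape α, rate β) prior on the exponential rate λ, the posterior after n observations with total T = Σxᵢ is Gamma(α+n, β+T).
Sum of observations T = 10.34 minutes; n = 12.
Posterior: Gamma(2.17+12, 12.80+10.34) = Gamma(14.17, 23.14).
Posterior α = 14.17.

14.17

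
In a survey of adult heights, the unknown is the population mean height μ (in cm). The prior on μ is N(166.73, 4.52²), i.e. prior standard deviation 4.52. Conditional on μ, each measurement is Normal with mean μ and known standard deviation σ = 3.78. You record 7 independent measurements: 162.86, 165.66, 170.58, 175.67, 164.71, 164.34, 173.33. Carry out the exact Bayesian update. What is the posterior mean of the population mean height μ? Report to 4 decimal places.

168.0340

For Normal data with known variance σ², a Normal(μ₀, σ₀²) prior on μ is conjugate. Posterior precision = 1/σ₀² + n/σ²; posterior mean is the precision-weighted average of μ₀ and x̄.
Σxᵢ = 162.86 + 165.66 + 170.58 + 175.67 + 164.71 + 164.34 + 173.33 = 1177.15, so n·x̄ = 1177.15.
σ₀² = 4.52² = 20.4304, σ² = 3.78² = 14.2884; σ² + n·σ₀² = 14.2884 + 7·20.4304 = 157.3012.
Posterior mean = (μ₀/σ₀² + n·x̄/σ²)/(1/σ₀² + n/σ²) = (σ²·μ₀ + σ₀²·n·x̄)/(σ² + n·σ₀²) = (14.2884·166.73 + 20.4304·1177.15)/157.3012 = 26431.950292/157.3012 = 168.0340.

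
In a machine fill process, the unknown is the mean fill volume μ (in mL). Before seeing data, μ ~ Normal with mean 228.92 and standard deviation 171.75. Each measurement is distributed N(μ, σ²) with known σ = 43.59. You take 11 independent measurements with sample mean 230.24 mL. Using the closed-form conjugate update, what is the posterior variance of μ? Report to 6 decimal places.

For Normal data with known variance σ², a Normal(μ₀, σ₀²) prior on μ is conjugate. Posterior precision = 1/σ₀² + n/σ²; posterior mean is the precision-weighted average of μ₀ and x̄.
σ₀² = 171.75² = 29498.0625, σ² = 43.59² = 1900.0881; σ² + n·σ₀² = 1900.0881 + 11·29498.0625 = 326378.7756.
Posterior precision = 1/σ₀² + n/σ² = 1/29498.0625 + 11/1900.0881 = (σ² + n·σ₀²)/(σ₀²σ²) = 326378.7756/(29498.0625·1900.0881); posterior variance σₙ² = σ₀²σ²/(σ² + n·σ₀²) = 29498.0625·1900.0881/326378.7756 = 171.729664.

171.729664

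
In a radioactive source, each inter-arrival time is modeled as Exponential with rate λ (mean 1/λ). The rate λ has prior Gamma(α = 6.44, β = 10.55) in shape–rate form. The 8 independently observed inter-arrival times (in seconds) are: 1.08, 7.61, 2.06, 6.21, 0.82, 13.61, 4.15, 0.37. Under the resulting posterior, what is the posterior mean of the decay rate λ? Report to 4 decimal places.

0.3108

With a Gamma(shape α, rate β) prior on the exponential rate λ, the posterior after n observations with total T = Σxᵢ is Gamma(α+n, β+T).
Sum of observations T = 35.91 seconds; n = 8.
Posterior: Gamma(6.44+8, 10.55+35.91) = Gamma(14.44, 46.46).
Posterior mean of λ = α/β = 14.44/46.46 = 0.3108.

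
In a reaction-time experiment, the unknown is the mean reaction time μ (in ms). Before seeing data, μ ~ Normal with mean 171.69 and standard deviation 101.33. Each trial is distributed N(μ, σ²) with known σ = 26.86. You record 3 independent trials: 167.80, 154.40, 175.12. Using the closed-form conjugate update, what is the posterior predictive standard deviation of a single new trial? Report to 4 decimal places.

For Normal data with known variance σ², a Normal(μ₀, σ₀²) prior on μ is conjugate. Posterior precision = 1/σ₀² + n/σ²; posterior mean is the precision-weighted average of μ₀ and x̄.
σ₀² = 101.33² = 10267.7689, σ² = 26.86² = 721.4596; σ² + n·σ₀² = 721.4596 + 3·10267.7689 = 31524.7663.
Posterior precision = 1/σ₀² + n/σ² = 1/10267.7689 + 3/721.4596 = (σ² + n·σ₀²)/(σ₀²σ²) = 31524.7663/(10267.7689·721.4596); posterior variance σₙ² = σ₀²σ²/(σ² + n·σ₀²) = 10267.7689·721.4596/31524.7663 = 234.982882.
Predictive variance for one new observation = σₙ² + σ² = 10267.7689·721.4596/31524.7663 + 721.4596 = σ²·(σ₀² + 31524.7663)/31524.7663 = 721.4596·41792.5352/31524.7663 = 956.442482; SD = √(721.4596·41792.5352/31524.7663) = 30.9264.

30.9264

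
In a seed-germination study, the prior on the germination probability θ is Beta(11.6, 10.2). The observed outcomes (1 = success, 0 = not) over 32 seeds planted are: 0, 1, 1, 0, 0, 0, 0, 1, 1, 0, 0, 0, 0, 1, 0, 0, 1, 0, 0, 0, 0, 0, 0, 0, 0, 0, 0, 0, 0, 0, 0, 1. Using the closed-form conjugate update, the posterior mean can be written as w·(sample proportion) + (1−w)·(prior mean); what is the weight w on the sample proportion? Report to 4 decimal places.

The Beta prior is conjugate to a Binomial/Bernoulli likelihood; the update adds successes to α and failures to β.
Posterior mean = (α₀+k)/(α₀+β₀+n) = [n/(α₀+β₀+n)]·(k/n) + [(α₀+β₀)/(α₀+β₀+n)]·α₀/(α₀+β₀), so only n and the prior enter the weight.
The weight on the data is w = n/(α₀+β₀+n) = 32/(11.6+10.2+32) = 32/53.8 = 0.5948.

0.5948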